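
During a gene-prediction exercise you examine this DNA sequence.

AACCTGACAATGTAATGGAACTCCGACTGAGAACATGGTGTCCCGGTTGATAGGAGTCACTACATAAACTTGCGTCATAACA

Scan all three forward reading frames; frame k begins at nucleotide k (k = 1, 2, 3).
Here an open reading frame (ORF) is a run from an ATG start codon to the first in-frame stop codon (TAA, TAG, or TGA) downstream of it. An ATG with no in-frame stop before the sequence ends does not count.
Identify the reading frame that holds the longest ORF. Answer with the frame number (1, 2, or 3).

3

Frame 1: AAC CTG ACA ATG TAA TGG AAC TCC GAC TGA GAA CAT GGT GTC CCG GTT GAT AGG AGT CAC TAC ATA AAC TTG CGT CAT AAC — ATG at 10, stop TAA at 13 → 6 nt.
Frame 2: ACC TGA CAA TGT AAT GGA ACT CCG ACT GAG AAC ATG GTG TCC CGG TTG ATA GGA GTC ACT ACA TAA ACT TGC GTC ATA ACA — ATG at 35, stop TAA at 65 → 33 nt.
Frame 3: CCT GAC AAT GTA ATG GAA CTC CGA CTG AGA ACA TGG TGT CCC GGT TGA TAG GAG TCA CTA CAT AAA CTT GCG TCA TAA — ATG at 15, stop TGA at 48 → 36 nt.
Longest ORF is 36 nt in frame 3 (positions 15–50).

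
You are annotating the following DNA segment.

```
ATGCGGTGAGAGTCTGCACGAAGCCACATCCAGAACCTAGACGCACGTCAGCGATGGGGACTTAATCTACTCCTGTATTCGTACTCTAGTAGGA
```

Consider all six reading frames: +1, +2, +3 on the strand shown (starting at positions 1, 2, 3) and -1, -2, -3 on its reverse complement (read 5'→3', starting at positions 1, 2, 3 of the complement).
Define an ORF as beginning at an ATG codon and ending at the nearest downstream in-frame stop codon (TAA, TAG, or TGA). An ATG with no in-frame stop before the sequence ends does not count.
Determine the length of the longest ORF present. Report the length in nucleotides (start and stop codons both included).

12

Reverse complement (5'→3'): TCCTACTAGAGTACGAATACAGGAGTAGATTAAGTCCCCATCGCTGACGTGCGTCTAGGTTCTGGATGTGGCTTCGTGCAGACTCTCACCGCAT
Frame +1: ATG CGG TGA GAG TCT GCA CGA AGC CAC ATC CAG AAC CTA GAC GCA CGT CAG CGA TGG GGA CTT AAT CTA CTC CTG TAT TCG TAC TCT AGT AGG — ATG at 1, stop TGA at 7 → 9 nt.
Frame +2: TGC GGT GAG AGT CTG CAC GAA GCC ACA TCC AGA ACC TAG ACG CAC GTC AGC GAT GGG GAC TTA ATC TAC TCC TGT ATT CGT ACT CTA GTA GGA — no ATG→stop ORF.
Frame +3: GCG GTG AGA GTC TGC ACG AAG CCA CAT CCA GAA CCT AGA CGC ACG TCA GCG ATG GGG ACT TAA TCT ACT CCT GTA TTC GTA CTC TAG TAG — ATG at 54, stop TAA at 63 → 12 nt.
Frame -1: TCC TAC TAG AGT ACG AAT ACA GGA GTA GAT TAA GTC CCC ATC GCT GAC GTG CGT CTA GGT TCT GGA TGT GGC TTC GTG CAG ACT CTC ACC GCA — no ATG→stop ORF.
Frame -2: CCT ACT AGA GTA CGA ATA CAG GAG TAG ATT AAG TCC CCA TCG CTG ACG TGC GTC TAG GTT CTG GAT GTG GCT TCG TGC AGA CTC TCA CCG CAT — no ATG→stop ORF.
Frame -3: CTA CTA GAG TAC GAA TAC AGG AGT AGA TTA AGT CCC CAT CGC TGA CGT GCG TCT AGG TTC TGG ATG TGG CTT CGT GCA GAC TCT CAC CGC — no ATG→stop ORF.
Longest: frame +3, positions 54–65, 12 nt = 4 codons = 3 aa. → 12 nucleotides.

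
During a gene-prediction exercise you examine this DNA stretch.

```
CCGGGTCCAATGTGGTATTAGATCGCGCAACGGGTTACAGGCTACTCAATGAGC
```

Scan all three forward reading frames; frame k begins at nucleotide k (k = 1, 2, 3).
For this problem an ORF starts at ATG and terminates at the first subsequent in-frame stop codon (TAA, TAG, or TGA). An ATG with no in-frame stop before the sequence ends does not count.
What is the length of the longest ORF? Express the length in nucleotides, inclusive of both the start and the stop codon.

Frame 1: CCG GGT CCA ATG TGG TAT TAG ATC GCG CAA CGG GTT ACA GGC TAC TCA ATG AGC — ATG at 10, stop TAG at 19 → 12 nt.
Frame 2: CGG GTC CAA TGT GGT ATT AGA TCG CGC AAC GGG TTA CAG GCT ACT CAA TGA — no ATG→stop ORF.
Frame 3: GGG TCC AAT GTG GTA TTA GAT CGC GCA ACG GGT TAC AGG CTA CTC AAT GAG — no ATG→stop ORF.
Longest: frame 1, positions 10–21, 12 nt = 4 codons = 3 aa. → 12 nucleotides.

12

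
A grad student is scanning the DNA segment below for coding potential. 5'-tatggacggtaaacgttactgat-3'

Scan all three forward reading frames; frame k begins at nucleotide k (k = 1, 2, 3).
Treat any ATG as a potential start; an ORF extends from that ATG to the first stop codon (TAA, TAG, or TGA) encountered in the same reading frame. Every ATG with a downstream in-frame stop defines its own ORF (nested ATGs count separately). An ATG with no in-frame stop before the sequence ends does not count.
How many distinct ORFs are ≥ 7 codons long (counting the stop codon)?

Frame 1: TAT GGA CGG TAA ACG TTA CTG — no ATG→stop ORF.
Frame 2: ATG GAC GGT AAA CGT TAC TGA — ATG at 2, stop TGA at 20 → 21 nt.
Frame 3: TGG ACG GTA AAC GTT ACT GAT — no ATG→stop ORF.
ORFs ≥ 7 codons: frame 2 2–22 (7 codons). Count = 1.

1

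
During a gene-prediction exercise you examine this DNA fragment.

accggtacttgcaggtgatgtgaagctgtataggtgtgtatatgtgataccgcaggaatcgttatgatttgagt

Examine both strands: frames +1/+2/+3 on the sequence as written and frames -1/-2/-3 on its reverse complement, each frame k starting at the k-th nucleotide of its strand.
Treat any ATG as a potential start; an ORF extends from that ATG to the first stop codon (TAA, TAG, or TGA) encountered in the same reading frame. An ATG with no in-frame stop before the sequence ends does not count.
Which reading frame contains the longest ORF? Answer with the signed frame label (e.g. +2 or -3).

Reverse complement (5'→3'): ACTCAAATCATAACGATTCCTGCGGTATCACATATACACACCTATACAGCTTCACATCACCTGCAAGTACCGGT
Frame +1: ACC GGT ACT TGC AGG TGA TGT GAA GCT GTA TAG GTG TGT ATA TGT GAT ACC GCA GGA ATC GTT ATG ATT TGA — ATG at 64, stop TGA at 70 → 9 nt.
Frame +2: CCG GTA CTT GCA GGT GAT GTG AAG CTG TAT AGG TGT GTA TAT GTG ATA CCG CAG GAA TCG TTA TGA TTT GAG — no ATG→stop ORF.
Frame +3: CGG TAC TTG CAG GTG ATG TGA AGC TGT ATA GGT GTG TAT ATG TGA TAC CGC AGG AAT CGT TAT GAT TTG AGT — ATG at 18, stop TGA at 21 → 6 nt; ATG at 42, stop TGA at 45 → 6 nt.
Frame -1: ACT CAA ATC ATA ACG ATT CCT GCG GTA TCA CAT ATA CAC ACC TAT ACA GCT TCA CAT CAC CTG CAA GTA CCG — no ATG→stop ORF.
Frame -2: CTC AAA TCA TAA CGA TTC CTG CGG TAT CAC ATA TAC ACA CCT ATA CAG CTT CAC ATC ACC TGC AAG TAC CGG — no ATG→stop ORF.
Frame -3: TCA AAT CAT AAC GAT TCC TGC GGT ATC ACA TAT ACA CAC CTA TAC AGC TTC ACA TCA CCT GCA AGT ACC GGT — no ATG→stop ORF.
Longest ORF is 9 nt in frame +1 (positions 64–72).

+1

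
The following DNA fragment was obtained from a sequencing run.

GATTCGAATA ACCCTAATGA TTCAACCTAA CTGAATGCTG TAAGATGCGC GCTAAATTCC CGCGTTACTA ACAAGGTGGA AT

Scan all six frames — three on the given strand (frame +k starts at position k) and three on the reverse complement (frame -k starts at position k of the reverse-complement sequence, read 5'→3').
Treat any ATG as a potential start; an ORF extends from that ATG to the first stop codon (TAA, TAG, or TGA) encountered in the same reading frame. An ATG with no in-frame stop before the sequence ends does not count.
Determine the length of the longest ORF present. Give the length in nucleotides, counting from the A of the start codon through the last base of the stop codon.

Reverse complement (5'→3'): ATTCCACCTTGTTAGTAACGCGGGAATTTAGCGCGCATCTTACAGCATTCAGTTAGGTTGAATCATTAGGGTTATTCGAATC
Frame +1: GAT TCG AAT AAC CCT AAT GAT TCA ACC TAA CTG AAT GCT GTA AGA TGC GCG CTA AAT TCC CGC GTT ACT AAC AAG GTG GAA — no ATG→stop ORF.
Frame +2: ATT CGA ATA ACC CTA ATG ATT CAA CCT AAC TGA ATG CTG TAA GAT GCG CGC TAA ATT CCC GCG TTA CTA ACA AGG TGG AAT — ATG at 17, stop TGA at 32 → 18 nt; ATG at 35, stop TAA at 41 → 9 nt.
Frame +3: TTC GAA TAA CCC TAA TGA TTC AAC CTA ACT GAA TGC TGT AAG ATG CGC GCT AAA TTC CCG CGT TAC TAA CAA GGT GGA — ATG at 45, stop TAA at 69 → 27 nt.
Frame -1: ATT CCA CCT TGT TAG TAA CGC GGG AAT TTA GCG CGC ATC TTA CAG CAT TCA GTT AGG TTG AAT CAT TAG GGT TAT TCG AAT — no ATG→stop ORF.
Frame -2: TTC CAC CTT GTT AGT AAC GCG GGA ATT TAG CGC GCA TCT TAC AGC ATT CAG TTA GGT TGA ATC ATT AGG GTT ATT CGA ATC — no ATG→stop ORF.
Frame -3: TCC ACC TTG TTA GTA ACG CGG GAA TTT AGC GCG CAT CTT ACA GCA TTC AGT TAG GTT GAA TCA TTA GGG TTA TTC GAA — no ATG→stop ORF.
Longest: frame +3, positions 45–71, 27 nt = 9 codons = 8 aa. → 27 nucleotides.

27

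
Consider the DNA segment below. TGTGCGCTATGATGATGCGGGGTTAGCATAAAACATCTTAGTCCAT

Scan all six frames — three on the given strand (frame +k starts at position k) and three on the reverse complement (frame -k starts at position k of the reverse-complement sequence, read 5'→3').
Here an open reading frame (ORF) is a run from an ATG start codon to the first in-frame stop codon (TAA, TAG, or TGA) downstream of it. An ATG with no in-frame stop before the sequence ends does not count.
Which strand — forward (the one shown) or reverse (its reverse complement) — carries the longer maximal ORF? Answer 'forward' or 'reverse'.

Reverse complement (5'→3'): ATGGACTAAGATGTTTTATGCTAACCCCGCATCATCATAGCGCACA
Frame +1: TGT GCG CTA TGA TGA TGC GGG GTT AGC ATA AAA CAT CTT AGT CCA — no ATG→stop ORF.
Frame +2: GTG CGC TAT GAT GAT GCG GGG TTA GCA TAA AAC ATC TTA GTC CAT — no ATG→stop ORF.
Frame +3: TGC GCT ATG ATG ATG CGG GGT TAG CAT AAA ACA TCT TAG TCC — ATG at 9, stop TAG at 24 → 18 nt; ATG at 12, stop TAG at 24 → 15 nt; ATG at 15, stop TAG at 24 → 12 nt.
Frame -1: ATG GAC TAA GAT GTT TTA TGC TAA CCC CGC ATC ATC ATA GCG CAC — ATG at 1, stop TAA at 7 → 9 nt.
Frame -2: TGG ACT AAG ATG TTT TAT GCT AAC CCC GCA TCA TCA TAG CGC ACA — ATG at 11, stop TAG at 38 → 30 nt.
Frame -3: GGA CTA AGA TGT TTT ATG CTA ACC CCG CAT CAT CAT AGC GCA — no ATG→stop ORF.
Forward-strand max 18 nt; reverse-strand max 30 nt. The reverse strand has the longer ORF.

reverse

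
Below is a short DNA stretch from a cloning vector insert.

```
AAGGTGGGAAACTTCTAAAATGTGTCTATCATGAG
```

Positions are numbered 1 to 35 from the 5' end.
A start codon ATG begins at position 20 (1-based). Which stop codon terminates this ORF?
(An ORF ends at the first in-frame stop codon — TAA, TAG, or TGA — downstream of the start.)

TGA

Codons from position 20: ATG (20–22), TGT (23–25), CTA (26–28), TCA (29–31), TGA (32–34).
The first in-frame stop codon is TGA.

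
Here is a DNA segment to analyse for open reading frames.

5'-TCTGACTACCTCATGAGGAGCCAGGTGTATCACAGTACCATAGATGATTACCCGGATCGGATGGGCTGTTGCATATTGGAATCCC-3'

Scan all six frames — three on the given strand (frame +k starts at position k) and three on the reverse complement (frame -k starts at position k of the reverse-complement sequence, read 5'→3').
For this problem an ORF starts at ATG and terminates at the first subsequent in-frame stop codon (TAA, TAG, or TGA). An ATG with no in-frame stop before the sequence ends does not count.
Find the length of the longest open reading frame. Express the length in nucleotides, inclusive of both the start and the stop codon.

Reverse complement (5'→3'): GGGATTCCAATATGCAACAGCCCATCCGATCCGGGTAATCATCTATGGTACTGTGATACACCTGGCTCCTCATGAGGTAGTCAGA
Frame +1: TCT GAC TAC CTC ATG AGG AGC CAG GTG TAT CAC AGT ACC ATA GAT GAT TAC CCG GAT CGG ATG GGC TGT TGC ATA TTG GAA TCC — no ATG→stop ORF.
Frame +2: CTG ACT ACC TCA TGA GGA GCC AGG TGT ATC ACA GTA CCA TAG ATG ATT ACC CGG ATC GGA TGG GCT GTT GCA TAT TGG AAT CCC — no ATG→stop ORF.
Frame +3: TGA CTA CCT CAT GAG GAG CCA GGT GTA TCA CAG TAC CAT AGA TGA TTA CCC GGA TCG GAT GGG CTG TTG CAT ATT GGA ATC — no ATG→stop ORF.
Frame -1: GGG ATT CCA ATA TGC AAC AGC CCA TCC GAT CCG GGT AAT CAT CTA TGG TAC TGT GAT ACA CCT GGC TCC TCA TGA GGT AGT CAG — no ATG→stop ORF.
Frame -2: GGA TTC CAA TAT GCA ACA GCC CAT CCG ATC CGG GTA ATC ATC TAT GGT ACT GTG ATA CAC CTG GCT CCT CAT GAG GTA GTC AGA — no ATG→stop ORF.
Frame -3: GAT TCC AAT ATG CAA CAG CCC ATC CGA TCC GGG TAA TCA TCT ATG GTA CTG TGA TAC ACC TGG CTC CTC ATG AGG TAG TCA — ATG at 12, stop TAA at 36 → 27 nt; ATG at 45, stop TGA at 54 → 12 nt; ATG at 72, stop TAG at 78 → 9 nt.
Longest: frame -3, positions 12–38, 27 nt = 9 codons = 8 aa. → 27 nucleotides.

27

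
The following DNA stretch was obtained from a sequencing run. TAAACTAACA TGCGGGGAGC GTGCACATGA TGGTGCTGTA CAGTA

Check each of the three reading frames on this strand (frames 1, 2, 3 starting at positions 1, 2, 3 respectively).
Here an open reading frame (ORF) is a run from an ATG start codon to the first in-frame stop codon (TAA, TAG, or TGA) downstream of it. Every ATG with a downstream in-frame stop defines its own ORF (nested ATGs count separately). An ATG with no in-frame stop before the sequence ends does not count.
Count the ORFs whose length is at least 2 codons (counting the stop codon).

1

Frame 1: TAA ACT AAC ATG CGG GGA GCG TGC ACA TGA TGG TGC TGT ACA GTA — ATG at 10, stop TGA at 28 → 21 nt.
Frame 2: AAA CTA ACA TGC GGG GAG CGT GCA CAT GAT GGT GCT GTA CAG — no ATG→stop ORF.
Frame 3: AAC TAA CAT GCG GGG AGC GTG CAC ATG ATG GTG CTG TAC AGT — no ATG→stop ORF.
ORFs ≥ 2 codons: frame 1 10–30 (7 codons). Count = 1.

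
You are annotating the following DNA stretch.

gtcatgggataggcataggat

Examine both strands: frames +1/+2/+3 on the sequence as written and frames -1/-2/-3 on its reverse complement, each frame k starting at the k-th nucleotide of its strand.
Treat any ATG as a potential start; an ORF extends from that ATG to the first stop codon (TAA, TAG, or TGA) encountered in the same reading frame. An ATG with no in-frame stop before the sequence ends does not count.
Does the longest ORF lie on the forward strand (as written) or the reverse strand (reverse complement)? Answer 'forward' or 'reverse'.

reverse

Reverse complement (5'→3'): ATCCTATGCCTATCCCATGAC
Frame +1: GTC ATG GGA TAG GCA TAG GAT — ATG at 4, stop TAG at 10 → 9 nt.
Frame +2: TCA TGG GAT AGG CAT AGG — no ATG→stop ORF.
Frame +3: CAT GGG ATA GGC ATA GGA — no ATG→stop ORF.
Frame -1: ATC CTA TGC CTA TCC CAT GAC — no ATG→stop ORF.
Frame -2: TCC TAT GCC TAT CCC ATG — no ATG→stop ORF.
Frame -3: CCT ATG CCT ATC CCA TGA — ATG at 6, stop TGA at 18 → 15 nt.
Forward-strand max 9 nt; reverse-strand max 15 nt. The reverse strand has the longer ORF.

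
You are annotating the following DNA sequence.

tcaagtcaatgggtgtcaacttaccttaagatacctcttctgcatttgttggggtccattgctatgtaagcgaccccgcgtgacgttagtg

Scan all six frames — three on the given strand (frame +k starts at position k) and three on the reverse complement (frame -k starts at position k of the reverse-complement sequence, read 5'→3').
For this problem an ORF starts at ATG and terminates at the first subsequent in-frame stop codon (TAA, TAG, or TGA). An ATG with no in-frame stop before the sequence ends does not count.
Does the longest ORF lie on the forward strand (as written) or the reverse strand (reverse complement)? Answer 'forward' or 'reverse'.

Reverse complement (5'→3'): CACTAACGTCACGCGGGGTCGCTTACATAGCAATGGACCCCAACAAATGCAGAAGAGGTATCTTAAGGTAAGTTGACACCCATTGACTTGA
Frame +1: TCA AGT CAA TGG GTG TCA ACT TAC CTT AAG ATA CCT CTT CTG CAT TTG TTG GGG TCC ATT GCT ATG TAA GCG ACC CCG CGT GAC GTT AGT — ATG at 64, stop TAA at 67 → 6 nt.
Frame +2: CAA GTC AAT GGG TGT CAA CTT ACC TTA AGA TAC CTC TTC TGC ATT TGT TGG GGT CCA TTG CTA TGT AAG CGA CCC CGC GTG ACG TTA GTG — no ATG→stop ORF.
Frame +3: AAG TCA ATG GGT GTC AAC TTA CCT TAA GAT ACC TCT TCT GCA TTT GTT GGG GTC CAT TGC TAT GTA AGC GAC CCC GCG TGA CGT TAG — ATG at 9, stop TAA at 27 → 21 nt.
Frame -1: CAC TAA CGT CAC GCG GGG TCG CTT ACA TAG CAA TGG ACC CCA ACA AAT GCA GAA GAG GTA TCT TAA GGT AAG TTG ACA CCC ATT GAC TTG — no ATG→stop ORF.
Frame -2: ACT AAC GTC ACG CGG GGT CGC TTA CAT AGC AAT GGA CCC CAA CAA ATG CAG AAG AGG TAT CTT AAG GTA AGT TGA CAC CCA TTG ACT TGA — ATG at 47, stop TGA at 74 → 30 nt.
Frame -3: CTA ACG TCA CGC GGG GTC GCT TAC ATA GCA ATG GAC CCC AAC AAA TGC AGA AGA GGT ATC TTA AGG TAA GTT GAC ACC CAT TGA CTT — ATG at 33, stop TAA at 69 → 39 nt.
Forward-strand max 21 nt; reverse-strand max 39 nt. The reverse strand has the longer ORF.

reverse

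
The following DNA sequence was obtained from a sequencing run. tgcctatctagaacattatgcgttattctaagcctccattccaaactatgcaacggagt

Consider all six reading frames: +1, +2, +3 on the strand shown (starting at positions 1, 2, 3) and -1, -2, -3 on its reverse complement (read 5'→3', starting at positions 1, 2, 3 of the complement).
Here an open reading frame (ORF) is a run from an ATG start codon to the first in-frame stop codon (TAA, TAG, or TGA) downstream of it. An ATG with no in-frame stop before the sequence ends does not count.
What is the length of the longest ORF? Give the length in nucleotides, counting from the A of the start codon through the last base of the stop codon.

Reverse complement (5'→3'): ACTCCGTTGCATAGTTTGGAATGGAGGCTTAGAATAACGCATAATGTTCTAGATAGGCA
Frame +1: TGC CTA TCT AGA ACA TTA TGC GTT ATT CTA AGC CTC CAT TCC AAA CTA TGC AAC GGA — no ATG→stop ORF.
Frame +2: GCC TAT CTA GAA CAT TAT GCG TTA TTC TAA GCC TCC ATT CCA AAC TAT GCA ACG GAG — no ATG→stop ORF.
Frame +3: CCT ATC TAG AAC ATT ATG CGT TAT TCT AAG CCT CCA TTC CAA ACT ATG CAA CGG AGT — no ATG→stop ORF.
Frame -1: ACT CCG TTG CAT AGT TTG GAA TGG AGG CTT AGA ATA ACG CAT AAT GTT CTA GAT AGG — no ATG→stop ORF.
Frame -2: CTC CGT TGC ATA GTT TGG AAT GGA GGC TTA GAA TAA CGC ATA ATG TTC TAG ATA GGC — ATG at 44, stop TAG at 50 → 9 nt.
Frame -3: TCC GTT GCA TAG TTT GGA ATG GAG GCT TAG AAT AAC GCA TAA TGT TCT AGA TAG GCA — ATG at 21, stop TAG at 30 → 12 nt.
Longest: frame -3, positions 21–32, 12 nt = 4 codons = 3 aa. → 12 nucleotides.

12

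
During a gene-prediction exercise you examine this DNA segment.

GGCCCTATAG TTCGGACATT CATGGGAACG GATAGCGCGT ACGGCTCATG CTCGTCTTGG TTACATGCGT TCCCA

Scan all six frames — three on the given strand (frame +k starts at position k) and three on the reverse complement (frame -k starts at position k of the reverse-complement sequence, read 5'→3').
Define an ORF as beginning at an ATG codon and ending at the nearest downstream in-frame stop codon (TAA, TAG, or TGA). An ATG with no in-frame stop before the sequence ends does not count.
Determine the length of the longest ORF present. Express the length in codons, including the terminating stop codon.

Reverse complement (5'→3'): TGGGAACGCATGTAACCAAGACGAGCATGAGCCGTACGCGCTATCCGTTCCCATGAATGTCCGAACTATAGGGCC
Frame +1: GGC CCT ATA GTT CGG ACA TTC ATG GGA ACG GAT AGC GCG TAC GGC TCA TGC TCG TCT TGG TTA CAT GCG TTC CCA — no ATG→stop ORF.
Frame +2: GCC CTA TAG TTC GGA CAT TCA TGG GAA CGG ATA GCG CGT ACG GCT CAT GCT CGT CTT GGT TAC ATG CGT TCC — no ATG→stop ORF.
Frame +3: CCC TAT AGT TCG GAC ATT CAT GGG AAC GGA TAG CGC GTA CGG CTC ATG CTC GTC TTG GTT ACA TGC GTT CCC — no ATG→stop ORF.
Frame -1: TGG GAA CGC ATG TAA CCA AGA CGA GCA TGA GCC GTA CGC GCT ATC CGT TCC CAT GAA TGT CCG AAC TAT AGG GCC — ATG at 10, stop TAA at 13 → 6 nt.
Frame -2: GGG AAC GCA TGT AAC CAA GAC GAG CAT GAG CCG TAC GCG CTA TCC GTT CCC ATG AAT GTC CGA ACT ATA GGG — no ATG→stop ORF.
Frame -3: GGA ACG CAT GTA ACC AAG ACG AGC ATG AGC CGT ACG CGC TAT CCG TTC CCA TGA ATG TCC GAA CTA TAG GGC — ATG at 27, stop TGA at 54 → 30 nt; ATG at 57, stop TAG at 69 → 15 nt.
Longest: frame -3, positions 27–56, 30 nt = 10 codons = 9 aa. → 10 codons.

10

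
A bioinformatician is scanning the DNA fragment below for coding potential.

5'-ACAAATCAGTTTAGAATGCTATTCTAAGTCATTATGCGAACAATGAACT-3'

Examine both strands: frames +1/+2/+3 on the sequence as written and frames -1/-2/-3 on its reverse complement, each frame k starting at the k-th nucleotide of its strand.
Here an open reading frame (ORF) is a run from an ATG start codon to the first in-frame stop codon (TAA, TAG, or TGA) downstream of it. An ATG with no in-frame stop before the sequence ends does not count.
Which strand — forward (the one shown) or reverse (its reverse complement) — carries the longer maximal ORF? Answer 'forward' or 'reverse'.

forward

Reverse complement (5'→3'): AGTTCATTGTTCGCATAATGACTTAGAATAGCATTCTAAACTGATTTGT
Frame +1: ACA AAT CAG TTT AGA ATG CTA TTC TAA GTC ATT ATG CGA ACA ATG AAC — ATG at 16, stop TAA at 25 → 12 nt.
Frame +2: CAA ATC AGT TTA GAA TGC TAT TCT AAG TCA TTA TGC GAA CAA TGA ACT — no ATG→stop ORF.
Frame +3: AAA TCA GTT TAG AAT GCT ATT CTA AGT CAT TAT GCG AAC AAT GAA — no ATG→stop ORF.
Frame -1: AGT TCA TTG TTC GCA TAA TGA CTT AGA ATA GCA TTC TAA ACT GAT TTG — no ATG→stop ORF.
Frame -2: GTT CAT TGT TCG CAT AAT GAC TTA GAA TAG CAT TCT AAA CTG ATT TGT — no ATG→stop ORF.
Frame -3: TTC ATT GTT CGC ATA ATG ACT TAG AAT AGC ATT CTA AAC TGA TTT — ATG at 18, stop TAG at 24 → 9 nt.
Forward-strand max 12 nt; reverse-strand max 9 nt. The forward strand has the longer ORF.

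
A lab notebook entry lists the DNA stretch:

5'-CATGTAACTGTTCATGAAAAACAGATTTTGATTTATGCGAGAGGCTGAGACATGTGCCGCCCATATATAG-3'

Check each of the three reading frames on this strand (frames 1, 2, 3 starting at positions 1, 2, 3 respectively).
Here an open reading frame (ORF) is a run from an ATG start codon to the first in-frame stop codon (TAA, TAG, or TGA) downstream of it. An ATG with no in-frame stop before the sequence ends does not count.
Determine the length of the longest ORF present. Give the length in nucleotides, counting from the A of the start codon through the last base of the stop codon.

Frame 1: CAT GTA ACT GTT CAT GAA AAA CAG ATT TTG ATT TAT GCG AGA GGC TGA GAC ATG TGC CGC CCA TAT ATA — no ATG→stop ORF.
Frame 2: ATG TAA CTG TTC ATG AAA AAC AGA TTT TGA TTT ATG CGA GAG GCT GAG ACA TGT GCC GCC CAT ATA TAG — ATG at 2, stop TAA at 5 → 6 nt; ATG at 14, stop TGA at 29 → 18 nt; ATG at 35, stop TAG at 68 → 36 nt.
Frame 3: TGT AAC TGT TCA TGA AAA ACA GAT TTT GAT TTA TGC GAG AGG CTG AGA CAT GTG CCG CCC ATA TAT — no ATG→stop ORF.
Longest: frame 2, positions 35–70, 36 nt = 12 codons = 11 aa. → 36 nucleotides.

36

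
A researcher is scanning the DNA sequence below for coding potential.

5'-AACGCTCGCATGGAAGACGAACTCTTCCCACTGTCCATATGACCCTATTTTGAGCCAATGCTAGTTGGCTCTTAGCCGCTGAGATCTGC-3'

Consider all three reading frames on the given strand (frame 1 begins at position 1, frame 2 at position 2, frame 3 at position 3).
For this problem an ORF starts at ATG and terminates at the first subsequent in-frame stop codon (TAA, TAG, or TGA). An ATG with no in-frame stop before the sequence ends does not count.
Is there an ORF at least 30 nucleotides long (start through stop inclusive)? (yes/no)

Frame 1: AAC GCT CGC ATG GAA GAC GAA CTC TTC CCA CTG TCC ATA TGA CCC TAT TTT GAG CCA ATG CTA GTT GGC TCT TAG CCG CTG AGA TCT — ATG at 10, stop TGA at 40 → 33 nt; ATG at 58, stop TAG at 73 → 18 nt.
Frame 2: ACG CTC GCA TGG AAG ACG AAC TCT TCC CAC TGT CCA TAT GAC CCT ATT TTG AGC CAA TGC TAG TTG GCT CTT AGC CGC TGA GAT CTG — no ATG→stop ORF.
Frame 3: CGC TCG CAT GGA AGA CGA ACT CTT CCC ACT GTC CAT ATG ACC CTA TTT TGA GCC AAT GCT AGT TGG CTC TTA GCC GCT GAG ATC TGC — ATG at 39, stop TGA at 51 → 15 nt.
Frame 1 has an ORF of 33 nucleotides (positions 10–42) ≥ 30, so yes.

yes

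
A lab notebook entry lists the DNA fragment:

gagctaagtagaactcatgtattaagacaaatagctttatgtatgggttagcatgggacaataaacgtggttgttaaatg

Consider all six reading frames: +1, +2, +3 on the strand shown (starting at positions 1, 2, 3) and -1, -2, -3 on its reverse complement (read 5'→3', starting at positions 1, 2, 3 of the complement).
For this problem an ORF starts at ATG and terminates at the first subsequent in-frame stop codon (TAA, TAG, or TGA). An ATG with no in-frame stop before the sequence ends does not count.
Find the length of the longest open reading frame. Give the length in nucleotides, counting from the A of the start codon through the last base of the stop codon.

39

Reverse complement (5'→3'): CATTTAACAACCACGTTTATTGTCCCATGCTAACCCATACATAAAGCTATTTGTCTTAATACATGAGTTCTACTTAGCTC
Frame +1: GAG CTA AGT AGA ACT CAT GTA TTA AGA CAA ATA GCT TTA TGT ATG GGT TAG CAT GGG ACA ATA AAC GTG GTT GTT AAA — ATG at 43, stop TAG at 49 → 9 nt.
Frame +2: AGC TAA GTA GAA CTC ATG TAT TAA GAC AAA TAG CTT TAT GTA TGG GTT AGC ATG GGA CAA TAA ACG TGG TTG TTA AAT — ATG at 17, stop TAA at 23 → 9 nt; ATG at 53, stop TAA at 62 → 12 nt.
Frame +3: GCT AAG TAG AAC TCA TGT ATT AAG ACA AAT AGC TTT ATG TAT GGG TTA GCA TGG GAC AAT AAA CGT GGT TGT TAA ATG — ATG at 39, stop TAA at 75 → 39 nt.
Frame -1: CAT TTA ACA ACC ACG TTT ATT GTC CCA TGC TAA CCC ATA CAT AAA GCT ATT TGT CTT AAT ACA TGA GTT CTA CTT AGC — no ATG→stop ORF.
Frame -2: ATT TAA CAA CCA CGT TTA TTG TCC CAT GCT AAC CCA TAC ATA AAG CTA TTT GTC TTA ATA CAT GAG TTC TAC TTA GCT — no ATG→stop ORF.
Frame -3: TTT AAC AAC CAC GTT TAT TGT CCC ATG CTA ACC CAT ACA TAA AGC TAT TTG TCT TAA TAC ATG AGT TCT ACT TAG CTC — ATG at 27, stop TAA at 42 → 18 nt; ATG at 63, stop TAG at 75 → 15 nt.
Longest: frame +3, positions 39–77, 39 nt = 13 codons = 12 aa. → 39 nucleotides.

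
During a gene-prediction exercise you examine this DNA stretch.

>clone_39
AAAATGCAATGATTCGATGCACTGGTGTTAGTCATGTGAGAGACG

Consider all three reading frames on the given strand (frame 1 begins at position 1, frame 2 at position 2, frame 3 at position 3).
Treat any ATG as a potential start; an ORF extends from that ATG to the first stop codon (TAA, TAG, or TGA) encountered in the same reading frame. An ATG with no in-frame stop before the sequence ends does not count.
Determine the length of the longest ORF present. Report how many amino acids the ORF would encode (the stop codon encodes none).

Frame 1: AAA ATG CAA TGA TTC GAT GCA CTG GTG TTA GTC ATG TGA GAG ACG — ATG at 4, stop TGA at 10 → 9 nt; ATG at 34, stop TGA at 37 → 6 nt.
Frame 2: AAA TGC AAT GAT TCG ATG CAC TGG TGT TAG TCA TGT GAG AGA — ATG at 17, stop TAG at 29 → 15 nt.
Frame 3: AAT GCA ATG ATT CGA TGC ACT GGT GTT AGT CAT GTG AGA GAC — no ATG→stop ORF.
Longest: frame 2, positions 17–31, 15 nt = 5 codons = 4 aa. → 4 amino acids.

4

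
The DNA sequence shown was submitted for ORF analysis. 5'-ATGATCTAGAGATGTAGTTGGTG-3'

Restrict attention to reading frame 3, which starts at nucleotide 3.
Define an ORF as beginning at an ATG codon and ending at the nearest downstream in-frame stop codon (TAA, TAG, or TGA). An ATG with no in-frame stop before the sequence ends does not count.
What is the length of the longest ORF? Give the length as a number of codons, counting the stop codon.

2

Frame 3: GAT CTA GAG ATG TAG TTG GTG — ATG at 12, stop TAG at 15 → 6 nt.
Longest: frame 3, positions 12–17, 6 nt = 2 codons = 1 aa. → 2 codons.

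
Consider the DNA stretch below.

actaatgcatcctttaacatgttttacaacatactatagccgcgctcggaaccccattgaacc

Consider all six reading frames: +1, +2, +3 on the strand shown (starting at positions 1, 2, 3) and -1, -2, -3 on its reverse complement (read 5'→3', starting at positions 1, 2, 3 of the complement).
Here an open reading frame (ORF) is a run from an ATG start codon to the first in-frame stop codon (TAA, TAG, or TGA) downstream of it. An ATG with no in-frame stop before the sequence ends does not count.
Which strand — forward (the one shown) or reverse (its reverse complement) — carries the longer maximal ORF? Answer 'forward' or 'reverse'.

reverse

Reverse complement (5'→3'): GGTTCAATGGGGTTCCGAGCGCGGCTATAGTATGTTGTAAAACATGTTAAAGGATGCATTAGT
Frame +1: ACT AAT GCA TCC TTT AAC ATG TTT TAC AAC ATA CTA TAG CCG CGC TCG GAA CCC CAT TGA ACC — ATG at 19, stop TAG at 37 → 21 nt.
Frame +2: CTA ATG CAT CCT TTA ACA TGT TTT ACA ACA TAC TAT AGC CGC GCT CGG AAC CCC ATT GAA — no ATG→stop ORF.
Frame +3: TAA TGC ATC CTT TAA CAT GTT TTA CAA CAT ACT ATA GCC GCG CTC GGA ACC CCA TTG AAC — no ATG→stop ORF.
Frame -1: GGT TCA ATG GGG TTC CGA GCG CGG CTA TAG TAT GTT GTA AAA CAT GTT AAA GGA TGC ATT AGT — ATG at 7, stop TAG at 28 → 24 nt.
Frame -2: GTT CAA TGG GGT TCC GAG CGC GGC TAT AGT ATG TTG TAA AAC ATG TTA AAG GAT GCA TTA — ATG at 32, stop TAA at 38 → 9 nt.
Frame -3: TTC AAT GGG GTT CCG AGC GCG GCT ATA GTA TGT TGT AAA ACA TGT TAA AGG ATG CAT TAG — ATG at 54, stop TAG at 60 → 9 nt.
Forward-strand max 21 nt; reverse-strand max 24 nt. The reverse strand has the longer ORF.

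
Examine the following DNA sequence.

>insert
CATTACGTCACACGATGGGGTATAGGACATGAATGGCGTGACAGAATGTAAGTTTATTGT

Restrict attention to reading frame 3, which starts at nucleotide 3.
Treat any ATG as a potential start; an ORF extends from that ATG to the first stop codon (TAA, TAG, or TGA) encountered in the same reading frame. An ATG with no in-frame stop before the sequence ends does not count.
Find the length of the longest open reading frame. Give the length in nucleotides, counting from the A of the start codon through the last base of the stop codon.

18

Frame 3: TTA CGT CAC ACG ATG GGG TAT AGG ACA TGA ATG GCG TGA CAG AAT GTA AGT TTA TTG — ATG at 15, stop TGA at 30 → 18 nt; ATG at 33, stop TGA at 39 → 9 nt.
Longest: frame 3, positions 15–32, 18 nt = 6 codons = 5 aa. → 18 nucleotides.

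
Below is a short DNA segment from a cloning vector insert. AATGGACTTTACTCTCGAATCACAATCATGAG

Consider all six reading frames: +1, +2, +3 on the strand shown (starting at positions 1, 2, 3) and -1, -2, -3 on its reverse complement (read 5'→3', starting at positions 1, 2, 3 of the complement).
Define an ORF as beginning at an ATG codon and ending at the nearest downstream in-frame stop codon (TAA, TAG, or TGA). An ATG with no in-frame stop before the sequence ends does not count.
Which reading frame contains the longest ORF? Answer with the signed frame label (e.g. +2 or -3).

Reverse complement (5'→3'): CTCATGATTGTGATTCGAGAGTAAAGTCCATT
Frame +1: AAT GGA CTT TAC TCT CGA ATC ACA ATC ATG — no ATG→stop ORF.
Frame +2: ATG GAC TTT ACT CTC GAA TCA CAA TCA TGA — ATG at 2, stop TGA at 29 → 30 nt.
Frame +3: TGG ACT TTA CTC TCG AAT CAC AAT CAT GAG — no ATG→stop ORF.
Frame -1: CTC ATG ATT GTG ATT CGA GAG TAA AGT CCA — ATG at 4, stop TAA at 22 → 21 nt.
Frame -2: TCA TGA TTG TGA TTC GAG AGT AAA GTC CAT — no ATG→stop ORF.
Frame -3: CAT GAT TGT GAT TCG AGA GTA AAG TCC ATT — no ATG→stop ORF.
Longest ORF is 30 nt in frame +2 (positions 2–31).

+2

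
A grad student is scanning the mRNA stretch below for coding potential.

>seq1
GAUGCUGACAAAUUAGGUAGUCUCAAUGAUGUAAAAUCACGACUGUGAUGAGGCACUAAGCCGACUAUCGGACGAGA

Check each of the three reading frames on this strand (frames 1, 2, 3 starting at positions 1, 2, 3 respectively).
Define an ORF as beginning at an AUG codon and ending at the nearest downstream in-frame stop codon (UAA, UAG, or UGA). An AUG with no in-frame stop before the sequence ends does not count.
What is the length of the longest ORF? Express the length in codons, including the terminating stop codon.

5

Frame 1: GAU GCU GAC AAA UUA GGU AGU CUC AAU GAU GUA AAA UCA CGA CUG UGA UGA GGC ACU AAG CCG ACU AUC GGA CGA — no AUG→stop ORF.
Frame 2: AUG CUG ACA AAU UAG GUA GUC UCA AUG AUG UAA AAU CAC GAC UGU GAU GAG GCA CUA AGC CGA CUA UCG GAC GAG — AUG at 2, stop UAG at 14 → 15 nt; AUG at 26, stop UAA at 32 → 9 nt; AUG at 29, stop UAA at 32 → 6 nt.
Frame 3: UGC UGA CAA AUU AGG UAG UCU CAA UGA UGU AAA AUC ACG ACU GUG AUG AGG CAC UAA GCC GAC UAU CGG ACG AGA — AUG at 48, stop UAA at 57 → 12 nt.
Longest: frame 2, positions 2–16, 15 nt = 5 codons = 4 aa. → 5 codons.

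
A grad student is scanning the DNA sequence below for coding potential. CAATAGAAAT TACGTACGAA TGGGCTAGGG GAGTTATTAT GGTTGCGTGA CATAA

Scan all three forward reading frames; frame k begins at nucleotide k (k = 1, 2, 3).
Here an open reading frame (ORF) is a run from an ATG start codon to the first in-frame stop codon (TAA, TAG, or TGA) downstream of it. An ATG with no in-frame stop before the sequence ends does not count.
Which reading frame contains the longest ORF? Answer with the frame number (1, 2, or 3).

3

Frame 1: CAA TAG AAA TTA CGT ACG AAT GGG CTA GGG GAG TTA TTA TGG TTG CGT GAC ATA — no ATG→stop ORF.
Frame 2: AAT AGA AAT TAC GTA CGA ATG GGC TAG GGG AGT TAT TAT GGT TGC GTG ACA TAA — ATG at 20, stop TAG at 26 → 9 nt.
Frame 3: ATA GAA ATT ACG TAC GAA TGG GCT AGG GGA GTT ATT ATG GTT GCG TGA CAT — ATG at 39, stop TGA at 48 → 12 nt.
Longest ORF is 12 nt in frame 3 (positions 39–50).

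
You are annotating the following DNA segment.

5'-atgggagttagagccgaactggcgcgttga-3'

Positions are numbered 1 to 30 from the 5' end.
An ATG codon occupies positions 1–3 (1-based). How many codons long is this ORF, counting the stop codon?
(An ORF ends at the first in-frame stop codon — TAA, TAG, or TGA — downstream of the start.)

10

Codons from position 1: ATG (1–3), GGA (4–6), GTT (7–9), AGA (10–12), GCC (13–15), GAA (16–18), CTG (19–21), GCG (22–24), CGT (25–27), TGA (28–30).
TGA is the first in-frame stop; that's 10 codons including the stop.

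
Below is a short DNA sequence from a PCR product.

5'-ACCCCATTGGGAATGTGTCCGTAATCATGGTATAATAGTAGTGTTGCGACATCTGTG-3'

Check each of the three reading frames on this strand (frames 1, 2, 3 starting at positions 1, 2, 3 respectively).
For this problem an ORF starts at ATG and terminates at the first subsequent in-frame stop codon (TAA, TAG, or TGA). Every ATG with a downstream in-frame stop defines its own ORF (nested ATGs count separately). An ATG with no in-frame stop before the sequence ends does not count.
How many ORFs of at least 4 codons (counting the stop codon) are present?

Frame 1: ACC CCA TTG GGA ATG TGT CCG TAA TCA TGG TAT AAT AGT AGT GTT GCG ACA TCT GTG — ATG at 13, stop TAA at 22 → 12 nt.
Frame 2: CCC CAT TGG GAA TGT GTC CGT AAT CAT GGT ATA ATA GTA GTG TTG CGA CAT CTG — no ATG→stop ORF.
Frame 3: CCC ATT GGG AAT GTG TCC GTA ATC ATG GTA TAA TAG TAG TGT TGC GAC ATC TGT — ATG at 27, stop TAA at 33 → 9 nt.
ORFs ≥ 4 codons: frame 1 13–24 (4 codons). Count = 1.

1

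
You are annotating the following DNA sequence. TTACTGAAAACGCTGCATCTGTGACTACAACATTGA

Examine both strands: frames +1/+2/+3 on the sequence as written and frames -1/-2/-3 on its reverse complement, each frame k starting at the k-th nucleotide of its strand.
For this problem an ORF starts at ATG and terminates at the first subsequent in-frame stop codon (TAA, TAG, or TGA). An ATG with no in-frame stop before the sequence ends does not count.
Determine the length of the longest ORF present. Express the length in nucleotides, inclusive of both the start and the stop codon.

Reverse complement (5'→3'): TCAATGTTGTAGTCACAGATGCAGCGTTTTCAGTAA
Frame +1: TTA CTG AAA ACG CTG CAT CTG TGA CTA CAA CAT TGA — no ATG→stop ORF.
Frame +2: TAC TGA AAA CGC TGC ATC TGT GAC TAC AAC ATT — no ATG→stop ORF.
Frame +3: ACT GAA AAC GCT GCA TCT GTG ACT ACA ACA TTG — no ATG→stop ORF.
Frame -1: TCA ATG TTG TAG TCA CAG ATG CAG CGT TTT CAG TAA — ATG at 4, stop TAG at 10 → 9 nt; ATG at 19, stop TAA at 34 → 18 nt.
Frame -2: CAA TGT TGT AGT CAC AGA TGC AGC GTT TTC AGT — no ATG→stop ORF.
Frame -3: AAT GTT GTA GTC ACA GAT GCA GCG TTT TCA GTA — no ATG→stop ORF.
Longest: frame -1, positions 19–36, 18 nt = 6 codons = 5 aa. → 18 nucleotides.

18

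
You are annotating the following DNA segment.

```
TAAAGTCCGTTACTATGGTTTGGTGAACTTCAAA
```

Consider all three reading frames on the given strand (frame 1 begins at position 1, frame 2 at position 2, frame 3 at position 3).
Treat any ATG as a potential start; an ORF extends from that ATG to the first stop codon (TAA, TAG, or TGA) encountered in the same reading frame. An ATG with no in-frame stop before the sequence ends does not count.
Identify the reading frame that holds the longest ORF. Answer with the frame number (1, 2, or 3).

Frame 1: TAA AGT CCG TTA CTA TGG TTT GGT GAA CTT CAA — no ATG→stop ORF.
Frame 2: AAA GTC CGT TAC TAT GGT TTG GTG AAC TTC AAA — no ATG→stop ORF.
Frame 3: AAG TCC GTT ACT ATG GTT TGG TGA ACT TCA — ATG at 15, stop TGA at 24 → 12 nt.
Longest ORF is 12 nt in frame 3 (positions 15–26).

3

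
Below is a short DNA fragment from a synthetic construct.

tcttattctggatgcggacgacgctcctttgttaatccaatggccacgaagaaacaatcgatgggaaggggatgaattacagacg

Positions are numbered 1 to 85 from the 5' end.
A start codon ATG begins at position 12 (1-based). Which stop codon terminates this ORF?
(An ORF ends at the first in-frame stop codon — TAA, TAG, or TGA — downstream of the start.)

Codons from position 12: ATG (12–14), CGG (15–17), ACG (18–20), ACG (21–23), CTC (24–26), CTT (27–29), TGT (30–32), TAA (33–35).
The first in-frame stop codon is TAA.

TAA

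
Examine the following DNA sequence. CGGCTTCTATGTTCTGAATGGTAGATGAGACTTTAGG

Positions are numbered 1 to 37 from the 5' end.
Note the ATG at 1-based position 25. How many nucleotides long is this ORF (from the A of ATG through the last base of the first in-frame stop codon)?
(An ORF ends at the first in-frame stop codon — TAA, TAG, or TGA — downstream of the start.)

12

Codons from position 25: ATG (25–27), AGA (28–30), CTT (31–33), TAG (34–36).
TAG is the first in-frame stop; ORF spans 25–36, 12 nucleotides.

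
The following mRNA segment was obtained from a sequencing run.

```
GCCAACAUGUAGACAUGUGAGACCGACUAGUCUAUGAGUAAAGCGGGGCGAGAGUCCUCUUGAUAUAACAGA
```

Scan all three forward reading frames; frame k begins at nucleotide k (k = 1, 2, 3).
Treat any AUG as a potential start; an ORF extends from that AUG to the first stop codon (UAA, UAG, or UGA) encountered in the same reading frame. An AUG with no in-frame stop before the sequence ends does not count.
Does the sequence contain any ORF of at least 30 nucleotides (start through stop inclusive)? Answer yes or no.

Frame 1: GCC AAC AUG UAG ACA UGU GAG ACC GAC UAG UCU AUG AGU AAA GCG GGG CGA GAG UCC UCU UGA UAU AAC AGA — AUG at 7, stop UAG at 10 → 6 nt; AUG at 34, stop UGA at 61 → 30 nt.
Frame 2: CCA ACA UGU AGA CAU GUG AGA CCG ACU AGU CUA UGA GUA AAG CGG GGC GAG AGU CCU CUU GAU AUA ACA — no AUG→stop ORF.
Frame 3: CAA CAU GUA GAC AUG UGA GAC CGA CUA GUC UAU GAG UAA AGC GGG GCG AGA GUC CUC UUG AUA UAA CAG — AUG at 15, stop UGA at 18 → 6 nt.
Frame 1 has an ORF of 30 nucleotides (positions 34–63) ≥ 30, so yes.

yes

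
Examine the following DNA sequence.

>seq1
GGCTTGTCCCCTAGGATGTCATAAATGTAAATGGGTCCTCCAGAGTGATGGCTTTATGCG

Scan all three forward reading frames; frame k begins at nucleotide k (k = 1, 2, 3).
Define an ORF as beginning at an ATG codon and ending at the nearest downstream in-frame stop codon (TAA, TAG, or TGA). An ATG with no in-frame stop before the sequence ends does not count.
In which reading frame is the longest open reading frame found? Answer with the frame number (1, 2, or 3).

1

Frame 1: GGC TTG TCC CCT AGG ATG TCA TAA ATG TAA ATG GGT CCT CCA GAG TGA TGG CTT TAT GCG — ATG at 16, stop TAA at 22 → 9 nt; ATG at 25, stop TAA at 28 → 6 nt; ATG at 31, stop TGA at 46 → 18 nt.
Frame 2: GCT TGT CCC CTA GGA TGT CAT AAA TGT AAA TGG GTC CTC CAG AGT GAT GGC TTT ATG — no ATG→stop ORF.
Frame 3: CTT GTC CCC TAG GAT GTC ATA AAT GTA AAT GGG TCC TCC AGA GTG ATG GCT TTA TGC — no ATG→stop ORF.
Longest ORF is 18 nt in frame 1 (positions 31–48).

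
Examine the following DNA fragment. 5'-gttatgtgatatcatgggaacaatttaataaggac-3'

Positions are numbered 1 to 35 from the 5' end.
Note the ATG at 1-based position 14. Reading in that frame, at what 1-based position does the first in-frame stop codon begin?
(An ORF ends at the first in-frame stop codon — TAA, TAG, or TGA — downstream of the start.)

Codons from position 14: ATG (14–16), GGA (17–19), ACA (20–22), ATT (23–25), TAA (26–28).
TAA is a stop codon; it begins at position 26.

26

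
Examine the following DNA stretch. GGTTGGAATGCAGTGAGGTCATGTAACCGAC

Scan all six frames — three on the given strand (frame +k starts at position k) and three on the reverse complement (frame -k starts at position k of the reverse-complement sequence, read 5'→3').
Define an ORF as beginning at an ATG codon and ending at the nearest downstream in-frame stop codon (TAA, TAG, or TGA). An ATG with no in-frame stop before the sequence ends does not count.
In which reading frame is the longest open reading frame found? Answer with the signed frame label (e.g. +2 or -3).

+2

Reverse complement (5'→3'): GTCGGTTACATGACCTCACTGCATTCCAACC
Frame +1: GGT TGG AAT GCA GTG AGG TCA TGT AAC CGA — no ATG→stop ORF.
Frame +2: GTT GGA ATG CAG TGA GGT CAT GTA ACC GAC — ATG at 8, stop TGA at 14 → 9 nt.
Frame +3: TTG GAA TGC AGT GAG GTC ATG TAA CCG — ATG at 21, stop TAA at 24 → 6 nt.
Frame -1: GTC GGT TAC ATG ACC TCA CTG CAT TCC AAC — no ATG→stop ORF.
Frame -2: TCG GTT ACA TGA CCT CAC TGC ATT CCA ACC — no ATG→stop ORF.
Frame -3: CGG TTA CAT GAC CTC ACT GCA TTC CAA — no ATG→stop ORF.
Longest ORF is 9 nt in frame +2 (positions 8–16).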